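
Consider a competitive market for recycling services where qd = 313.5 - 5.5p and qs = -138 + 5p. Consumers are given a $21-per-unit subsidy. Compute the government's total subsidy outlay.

Pre-subsidy: 313.5 - 5.5p = -138 + 5p gives p* = 43, q* = 77.
With the rebate, buyers effectively pay pb = ps − 21, where ps is the price sellers receive.
Demand in terms of ps becomes qd = 313.5 − 5.5(ps − 21) = 429 - 5.5ps. Setting this equal to supply: 429 - 5.5ps = -138 + 5ps, so ps = 54.
Buyers pay pb = 54 − 21 = 33; q' = -138 + 5·54 = 132.
Government outlay = subsidy × quantity = 21 × 132 = 2772.

Government cost = $2772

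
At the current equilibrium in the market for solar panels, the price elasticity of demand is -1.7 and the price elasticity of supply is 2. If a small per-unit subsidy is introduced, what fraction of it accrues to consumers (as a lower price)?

Consumer share = 20/37

For a small subsidy around the equilibrium, the benefit split depends on the relative slopes, which at a point are proportional to the elasticities.
Buyer share = εs/(εs + |εd|) = 2/(2 + 1.7) = 20/37; seller share = |εd|/(εs + |εd|) = 17/37.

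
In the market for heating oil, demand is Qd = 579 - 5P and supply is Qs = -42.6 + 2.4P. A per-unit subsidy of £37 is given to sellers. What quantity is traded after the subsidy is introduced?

Q' = 219

Pre-subsidy: 579 - 5P = -42.6 + 2.4P gives P* = 84, Q* = 159.
With the subsidy, sellers receive Ps = Pb + 37 for each unit, where Pb is the price buyers pay.
Supply in terms of Pb becomes Qs = -42.6 + 2.4(Pb + 37) = 46.2 + 2.4Pb. Setting this equal to demand: 579 - 5Pb = 46.2 + 2.4Pb, so Pb = 72.
Sellers receive Ps = 72 + 37 = 109; Q' = 579 − 5·72 = 219.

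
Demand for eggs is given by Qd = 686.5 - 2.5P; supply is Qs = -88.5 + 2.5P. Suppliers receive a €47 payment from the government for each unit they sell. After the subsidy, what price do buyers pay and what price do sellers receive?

Buyers pay €131.5; sellers receive €178.5

Pre-subsidy: 686.5 - 2.5P = -88.5 + 2.5P gives P* = 155, Q* = 299.
With the subsidy, sellers receive Ps = Pb + 47 for each unit, where Pb is the price buyers pay.
Supply in terms of Pb becomes Qs = -88.5 + 2.5(Pb + 47) = 29 + 2.5Pb. Setting this equal to demand: 686.5 - 2.5Pb = 29 + 2.5Pb, so Pb = 131.5.
Sellers receive Ps = 131.5 + 47 = 178.5; Q' = 686.5 − 2.5·131.5 = 357.75.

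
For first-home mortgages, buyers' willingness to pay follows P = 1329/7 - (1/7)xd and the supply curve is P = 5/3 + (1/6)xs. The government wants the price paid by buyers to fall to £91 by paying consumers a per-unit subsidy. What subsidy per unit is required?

At a buyer price of 91, quantity demanded is 1329 − 7·91 = 692.
Sellers supply 692 only when they receive Ps = 5/3 + (1/6)·692 = 117.
s = Ps − Pb = 117 − 91 = 26.

Required subsidy s = £26 per unit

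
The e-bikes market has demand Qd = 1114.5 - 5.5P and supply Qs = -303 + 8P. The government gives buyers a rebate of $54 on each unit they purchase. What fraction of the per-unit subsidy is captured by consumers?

Consumer share = 16/27

Pre-subsidy: 1114.5 - 5.5P = -303 + 8P gives P* = 105, Q* = 537.
With the rebate, buyers effectively pay Pb = Ps − 54, where Ps is the price sellers receive.
Demand in terms of Ps becomes Qd = 1114.5 − 5.5(Ps − 54) = 1411.5 - 5.5Ps. Setting this equal to supply: 1411.5 - 5.5Ps = -303 + 8Ps, so Ps = 127.
Buyers pay Pb = 127 − 54 = 73; Q' = -303 + 8·127 = 713.
Buyers' price falls by P* − Pb = 105 − 73 = 32; sellers' price rises by Ps − P* = 127 − 105 = 22.
So consumers capture 32/54 = 16/27 of each unit of subsidy.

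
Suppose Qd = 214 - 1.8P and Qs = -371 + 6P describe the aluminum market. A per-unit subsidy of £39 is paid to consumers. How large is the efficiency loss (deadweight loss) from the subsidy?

Pre-subsidy: 214 - 1.8P = -371 + 6P gives P* = 75, Q* = 79.
With the rebate, buyers effectively pay Pb = Ps − 39, where Ps is the price sellers receive.
Demand in terms of Ps becomes Qd = 214 − 1.8(Ps − 39) = 284.2 - 1.8Ps. Setting this equal to supply: 284.2 - 1.8Ps = -371 + 6Ps, so Ps = 84.
Buyers pay Pb = 84 − 39 = 45; Q' = -371 + 6·84 = 133.
The subsidy expands output by 133 − 79 = 54 past the efficient level; on those units the gap between marginal cost and willingness to pay runs from 0 up to 39.
DWL = ½ × 39 × 54 = 1053.

Deadweight loss = £1053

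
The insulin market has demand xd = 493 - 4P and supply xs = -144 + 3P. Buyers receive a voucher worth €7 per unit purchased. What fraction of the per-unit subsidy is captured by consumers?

Consumer share = 3/7

Pre-subsidy: 493 - 4P = -144 + 3P gives P* = 91, x* = 129.
With the rebate, buyers effectively pay Pb = Ps − 7, where Ps is the price sellers receive.
Demand in terms of Ps becomes xd = 493 − 4(Ps − 7) = 521 - 4Ps. Setting this equal to supply: 521 - 4Ps = -144 + 3Ps, so Ps = 95.
Buyers pay Pb = 95 − 7 = 88; x' = -144 + 3·95 = 141.
Buyers' price falls by P* − Pb = 91 − 88 = 3; sellers' price rises by Ps − P* = 95 − 91 = 4.
So consumers capture 3/7 = 3/7 of each unit of subsidy.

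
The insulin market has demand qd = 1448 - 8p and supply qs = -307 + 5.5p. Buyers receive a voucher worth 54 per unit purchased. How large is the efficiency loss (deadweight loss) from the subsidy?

Deadweight loss = 4752

Pre-subsidy: 1448 - 8p = -307 + 5.5p gives p* = 130, q* = 408.
With the rebate, buyers effectively pay pb = ps − 54, where ps is the price sellers receive.
Demand in terms of ps becomes qd = 1448 − 8(ps − 54) = 1880 - 8ps. Setting this equal to supply: 1880 - 8ps = -307 + 5.5ps, so ps = 162.
Buyers pay pb = 162 − 54 = 108; q' = -307 + 5.5·162 = 584.
The subsidy expands output by 584 − 408 = 176 past the efficient level; on those units the gap between marginal cost and willingness to pay runs from 0 up to 54.
DWL = ½ × 54 × 176 = 4752.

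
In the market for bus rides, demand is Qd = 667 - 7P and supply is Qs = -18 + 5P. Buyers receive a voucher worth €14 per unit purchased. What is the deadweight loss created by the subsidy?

Pre-subsidy: 667 - 7P = -18 + 5P gives P* = 685/12, Q* = 3209/12.
With the rebate, buyers effectively pay Pb = Ps − 14, where Ps is the price sellers receive.
Demand in terms of Ps becomes Qd = 667 − 7(Ps − 14) = 765 - 7Ps. Setting this equal to supply: 765 - 7Ps = -18 + 5Ps, so Ps = 65.25.
Buyers pay Pb = 65.25 − 14 = 51.25; Q' = -18 + 5·65.25 = 308.25.
The subsidy expands output by 308.25 − 3209/12 = 245/6 past the efficient level; on those units the gap between marginal cost and willingness to pay runs from 0 up to 14.
DWL = ½ × 14 × 245/6 = 1715/6.

Deadweight loss = 1715/6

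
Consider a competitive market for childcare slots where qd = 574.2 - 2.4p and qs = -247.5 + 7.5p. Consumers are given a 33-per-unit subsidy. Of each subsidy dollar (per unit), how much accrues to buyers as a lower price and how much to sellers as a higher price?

Buyers gain 25 per unit; sellers gain 8 per unit

Pre-subsidy: 574.2 - 2.4p = -247.5 + 7.5p gives p* = 83, q* = 375.
With the rebate, buyers effectively pay pb = ps − 33, where ps is the price sellers receive.
Demand in terms of ps becomes qd = 574.2 − 2.4(ps − 33) = 653.4 - 2.4ps. Setting this equal to supply: 653.4 - 2.4ps = -247.5 + 7.5ps, so ps = 91.
Buyers pay pb = 91 − 33 = 58; q' = -247.5 + 7.5·91 = 435.
Buyers' price falls by p* − pb = 83 − 58 = 25; sellers' price rises by ps − p* = 91 − 83 = 8.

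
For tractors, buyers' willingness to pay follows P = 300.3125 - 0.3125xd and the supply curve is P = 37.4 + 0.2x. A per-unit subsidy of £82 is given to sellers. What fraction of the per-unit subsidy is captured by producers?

Pre-subsidy: 300.3125 - 0.3125x = 37.4 + 0.2x gives x* = 513 and P* = 140.
With the subsidy, sellers receive Ps = Pb + 82 for each unit, where Pb is the price buyers pay.
On the curves, Pb = 300.3125 - 0.3125x and Ps = 37.4 + 0.2x; the wedge Ps − Pb = 82 gives 37.4 + 0.2x − (300.3125 - 0.3125x) = 82, so x' = 673.
Then Pb = 300.3125 − 0.3125·673 = 90 and Ps = 37.4 + 0.2·673 = 172.
Buyers' price falls by P* − Pb = 140 − 90 = 50; sellers' price rises by Ps − P* = 172 − 140 = 32.
So producers capture 32/82 = 16/41 of each unit of subsidy.

Producer share = 16/41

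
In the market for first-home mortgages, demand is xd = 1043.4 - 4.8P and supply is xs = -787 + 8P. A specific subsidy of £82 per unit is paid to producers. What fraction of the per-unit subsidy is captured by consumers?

Consumer share = 0.625

Pre-subsidy: 1043.4 - 4.8P = -787 + 8P gives P* = 143, x* = 357.
With the subsidy, sellers receive Ps = Pb + 82 for each unit, where Pb is the price buyers pay.
Supply in terms of Pb becomes xs = -787 + 8(Pb + 82) = -131 + 8Pb. Setting this equal to demand: 1043.4 - 4.8Pb = -131 + 8Pb, so Pb = 91.75.
Sellers receive Ps = 91.75 + 82 = 173.75; x' = 1043.4 − 4.8·91.75 = 603.
Buyers' price falls by P* − Pb = 143 − 91.75 = 51.25; sellers' price rises by Ps − P* = 173.75 − 143 = 30.75.
So consumers capture 51.25/82 = 0.625 of each unit of subsidy.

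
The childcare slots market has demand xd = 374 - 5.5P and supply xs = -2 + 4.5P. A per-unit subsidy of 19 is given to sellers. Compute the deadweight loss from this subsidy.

Pre-subsidy: 374 - 5.5P = -2 + 4.5P gives P* = 37.6, x* = 167.2.
With the subsidy, sellers receive Ps = Pb + 19 for each unit, where Pb is the price buyers pay.
Supply in terms of Pb becomes xs = -2 + 4.5(Pb + 19) = 83.5 + 4.5Pb. Setting this equal to demand: 374 - 5.5Pb = 83.5 + 4.5Pb, so Pb = 29.05.
Sellers receive Ps = 29.05 + 19 = 48.05; x' = 374 − 5.5·29.05 = 214.225.
The subsidy expands output by 214.225 − 167.2 = 47.025 past the efficient level; on those units the gap between marginal cost and willingness to pay runs from 0 up to 19.
DWL = ½ × 19 × 47.025 = 446.7375.

Deadweight loss = 446.7375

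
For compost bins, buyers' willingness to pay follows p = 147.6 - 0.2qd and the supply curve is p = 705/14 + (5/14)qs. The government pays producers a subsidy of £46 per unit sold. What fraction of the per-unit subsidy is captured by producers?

Producer share = 25/39

Pre-subsidy: 147.6 - 0.2q = 705/14 + (5/14)q gives q* = 2269/13 and p* = 1465/13.
With the subsidy, sellers receive ps = pb + 46 for each unit, where pb is the price buyers pay.
On the curves, pb = 147.6 - 0.2q and ps = 705/14 + (5/14)q; the wedge ps − pb = 46 gives 705/14 + (5/14)q − (147.6 - 0.2q) = 46, so q' = 10027/39.
Then pb = 147.6 − 0.2·(10027/39) = 3751/39 and ps = 705/14 + (5/14)·(10027/39) = 5545/39.
Buyers' price falls by p* − pb = 1465/13 − 3751/39 = 644/39; sellers' price rises by ps − p* = 5545/39 − 1465/13 = 1150/39.
So producers capture (1150/39)/46 = 25/39 of each unit of subsidy.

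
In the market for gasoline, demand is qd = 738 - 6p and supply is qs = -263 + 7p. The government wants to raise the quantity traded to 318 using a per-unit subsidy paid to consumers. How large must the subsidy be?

Required subsidy s = 13 per unit

At q = 318, invert demand for the buyer price: pb = (738 − 318)/6 = 70; invert supply for the seller price: ps = (318 − (-263))/7 = 83.
The subsidy must fill the gap: s = ps − pb = 83 − 70 = 13.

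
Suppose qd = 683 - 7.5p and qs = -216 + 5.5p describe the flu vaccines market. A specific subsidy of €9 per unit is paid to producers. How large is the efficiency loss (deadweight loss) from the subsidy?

Deadweight loss = 13365/104

Pre-subsidy: 683 - 7.5p = -216 + 5.5p gives p* = 899/13, q* = 4273/26.
With the subsidy, sellers receive ps = pb + 9 for each unit, where pb is the price buyers pay.
Supply in terms of pb becomes qs = -216 + 5.5(pb + 9) = -166.5 + 5.5pb. Setting this equal to demand: 683 - 7.5pb = -166.5 + 5.5pb, so pb = 1699/26.
Sellers receive ps = 1699/26 + 9 = 1933/26; q' = 683 − 7.5·(1699/26) = 10031/52.
The subsidy expands output by 10031/52 − 4273/26 = 1485/52 past the efficient level; on those units the gap between marginal cost and willingness to pay runs from 0 up to 9.
DWL = ½ × 9 × 1485/52 = 13365/104.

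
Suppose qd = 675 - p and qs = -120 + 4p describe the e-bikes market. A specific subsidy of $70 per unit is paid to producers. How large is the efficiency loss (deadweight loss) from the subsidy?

Pre-subsidy: 675 - p = -120 + 4p gives p* = 159, q* = 516.
With the subsidy, sellers receive ps = pb + 70 for each unit, where pb is the price buyers pay.
Supply in terms of pb becomes qs = -120 + 4(pb + 70) = 160 + 4pb. Setting this equal to demand: 675 - pb = 160 + 4pb, so pb = 103.
Sellers receive ps = 103 + 70 = 173; q' = 675 − 1·103 = 572.
The subsidy expands output by 572 − 516 = 56 past the efficient level; on those units the gap between marginal cost and willingness to pay runs from 0 up to 70.
DWL = ½ × 70 × 56 = 1960.

Deadweight loss = $1960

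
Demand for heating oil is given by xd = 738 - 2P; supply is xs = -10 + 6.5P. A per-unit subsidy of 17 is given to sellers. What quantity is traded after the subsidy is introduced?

x' = 588

Pre-subsidy: 738 - 2P = -10 + 6.5P gives P* = 88, x* = 562.
With the subsidy, sellers receive Ps = Pb + 17 for each unit, where Pb is the price buyers pay.
Supply in terms of Pb becomes xs = -10 + 6.5(Pb + 17) = 100.5 + 6.5Pb. Setting this equal to demand: 738 - 2Pb = 100.5 + 6.5Pb, so Pb = 75.
Sellers receive Ps = 75 + 17 = 92; x' = 738 − 2·75 = 588.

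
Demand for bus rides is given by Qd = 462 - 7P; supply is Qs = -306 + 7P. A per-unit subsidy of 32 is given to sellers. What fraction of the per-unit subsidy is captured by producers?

Producer share = 0.5

Pre-subsidy: 462 - 7P = -306 + 7P gives P* = 384/7, Q* = 78.
With the subsidy, sellers receive Ps = Pb + 32 for each unit, where Pb is the price buyers pay.
Supply in terms of Pb becomes Qs = -306 + 7(Pb + 32) = -82 + 7Pb. Setting this equal to demand: 462 - 7Pb = -82 + 7Pb, so Pb = 272/7.
Sellers receive Ps = 272/7 + 32 = 496/7; Q' = 462 − 7·(272/7) = 190.
Buyers' price falls by P* − Pb = 384/7 − 272/7 = 16; sellers' price rises by Ps − P* = 496/7 − 384/7 = 16.
So producers capture 16/32 = 0.5 of each unit of subsidy.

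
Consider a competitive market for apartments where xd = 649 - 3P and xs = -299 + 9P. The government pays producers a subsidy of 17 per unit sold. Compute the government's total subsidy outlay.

Pre-subsidy: 649 - 3P = -299 + 9P gives P* = 79, x* = 412.
With the subsidy, sellers receive Ps = Pb + 17 for each unit, where Pb is the price buyers pay.
Supply in terms of Pb becomes xs = -299 + 9(Pb + 17) = -146 + 9Pb. Setting this equal to demand: 649 - 3Pb = -146 + 9Pb, so Pb = 66.25.
Sellers receive Ps = 66.25 + 17 = 83.25; x' = 649 − 3·66.25 = 450.25.
Government outlay = subsidy × quantity = 17 × 450.25 = 7654.25.

Government cost = 7654.25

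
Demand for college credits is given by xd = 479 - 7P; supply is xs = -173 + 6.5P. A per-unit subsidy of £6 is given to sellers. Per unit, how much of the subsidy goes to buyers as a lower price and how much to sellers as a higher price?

Buyers gain 26/9 per unit; sellers gain 28/9 per unit

Pre-subsidy: 479 - 7P = -173 + 6.5P gives P* = 1304/27, x* = 3805/27.
With the subsidy, sellers receive Ps = Pb + 6 for each unit, where Pb is the price buyers pay.
Supply in terms of Pb becomes xs = -173 + 6.5(Pb + 6) = -134 + 6.5Pb. Setting this equal to demand: 479 - 7Pb = -134 + 6.5Pb, so Pb = 1226/27.
Sellers receive Ps = 1226/27 + 6 = 1388/27; x' = 479 − 7·(1226/27) = 4351/27.
Buyers' price falls by P* − Pb = 1304/27 − 1226/27 = 26/9; sellers' price rises by Ps − P* = 1388/27 − 1304/27 = 28/9.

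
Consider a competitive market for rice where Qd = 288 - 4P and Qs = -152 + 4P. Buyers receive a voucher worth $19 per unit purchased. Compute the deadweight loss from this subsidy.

Deadweight loss = $361

Pre-subsidy: 288 - 4P = -152 + 4P gives P* = 55, Q* = 68.
With the rebate, buyers effectively pay Pb = Ps − 19, where Ps is the price sellers receive.
Demand in terms of Ps becomes Qd = 288 − 4(Ps − 19) = 364 - 4Ps. Setting this equal to supply: 364 - 4Ps = -152 + 4Ps, so Ps = 64.5.
Buyers pay Pb = 64.5 − 19 = 45.5; Q' = -152 + 4·64.5 = 106.
The subsidy expands output by 106 − 68 = 38 past the efficient level; on those units the gap between marginal cost and willingness to pay runs from 0 up to 19.
DWL = ½ × 19 × 38 = 361.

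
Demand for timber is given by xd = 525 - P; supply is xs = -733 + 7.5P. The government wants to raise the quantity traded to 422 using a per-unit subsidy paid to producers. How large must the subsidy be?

At x = 422, invert demand for the buyer price: Pb = (525 − 422)/1 = 103; invert supply for the seller price: Ps = (422 − (-733))/7.5 = 154.
The subsidy must fill the gap: s = Ps − Pb = 154 − 103 = 51.

Required subsidy s = 51 per unit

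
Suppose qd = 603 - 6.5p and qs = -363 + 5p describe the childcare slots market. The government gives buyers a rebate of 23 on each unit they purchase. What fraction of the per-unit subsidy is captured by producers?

Pre-subsidy: 603 - 6.5p = -363 + 5p gives p* = 84, q* = 57.
With the rebate, buyers effectively pay pb = ps − 23, where ps is the price sellers receive.
Demand in terms of ps becomes qd = 603 − 6.5(ps − 23) = 752.5 - 6.5ps. Setting this equal to supply: 752.5 - 6.5ps = -363 + 5ps, so ps = 97.
Buyers pay pb = 97 − 23 = 74; q' = -363 + 5·97 = 122.
Buyers' price falls by p* − pb = 84 − 74 = 10; sellers' price rises by ps − p* = 97 − 84 = 13.
So producers capture 13/23 = 13/23 of each unit of subsidy.

Producer share = 13/23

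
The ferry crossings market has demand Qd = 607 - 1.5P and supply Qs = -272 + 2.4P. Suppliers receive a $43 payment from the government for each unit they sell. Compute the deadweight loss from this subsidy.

Deadweight loss = 11094/13

Pre-subsidy: 607 - 1.5P = -272 + 2.4P gives P* = 2930/13, Q* = 3496/13.
With the subsidy, sellers receive Ps = Pb + 43 for each unit, where Pb is the price buyers pay.
Supply in terms of Pb becomes Qs = -272 + 2.4(Pb + 43) = -168.8 + 2.4Pb. Setting this equal to demand: 607 - 1.5Pb = -168.8 + 2.4Pb, so Pb = 2586/13.
Sellers receive Ps = 2586/13 + 43 = 3145/13; Q' = 607 − 1.5·(2586/13) = 4012/13.
The subsidy expands output by 4012/13 − 3496/13 = 516/13 past the efficient level; on those units the gap between marginal cost and willingness to pay runs from 0 up to 43.
DWL = ½ × 43 × 516/13 = 11094/13.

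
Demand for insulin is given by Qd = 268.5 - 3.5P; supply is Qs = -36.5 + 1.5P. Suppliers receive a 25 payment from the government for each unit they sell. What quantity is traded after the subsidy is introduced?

Q' = 81.25

Pre-subsidy: 268.5 - 3.5P = -36.5 + 1.5P gives P* = 61, Q* = 55.
With the subsidy, sellers receive Ps = Pb + 25 for each unit, where Pb is the price buyers pay.
Supply in terms of Pb becomes Qs = -36.5 + 1.5(Pb + 25) = 1 + 1.5Pb. Setting this equal to demand: 268.5 - 3.5Pb = 1 + 1.5Pb, so Pb = 53.5.
Sellers receive Ps = 53.5 + 25 = 78.5; Q' = 268.5 − 3.5·53.5 = 81.25.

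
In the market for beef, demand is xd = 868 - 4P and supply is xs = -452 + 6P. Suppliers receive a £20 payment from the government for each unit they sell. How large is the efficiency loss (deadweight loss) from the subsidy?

Pre-subsidy: 868 - 4P = -452 + 6P gives P* = 132, x* = 340.
With the subsidy, sellers receive Ps = Pb + 20 for each unit, where Pb is the price buyers pay.
Supply in terms of Pb becomes xs = -452 + 6(Pb + 20) = -332 + 6Pb. Setting this equal to demand: 868 - 4Pb = -332 + 6Pb, so Pb = 120.
Sellers receive Ps = 120 + 20 = 140; x' = 868 − 4·120 = 388.
The subsidy expands output by 388 − 340 = 48 past the efficient level; on those units the gap between marginal cost and willingness to pay runs from 0 up to 20.
DWL = ½ × 20 × 48 = 480.

Deadweight loss = £480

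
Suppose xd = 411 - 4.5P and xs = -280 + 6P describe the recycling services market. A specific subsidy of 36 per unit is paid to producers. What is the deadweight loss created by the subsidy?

Pre-subsidy: 411 - 4.5P = -280 + 6P gives P* = 1382/21, x* = 804/7.
With the subsidy, sellers receive Ps = Pb + 36 for each unit, where Pb is the price buyers pay.
Supply in terms of Pb becomes xs = -280 + 6(Pb + 36) = -64 + 6Pb. Setting this equal to demand: 411 - 4.5Pb = -64 + 6Pb, so Pb = 950/21.
Sellers receive Ps = 950/21 + 36 = 1706/21; x' = 411 − 4.5·(950/21) = 1452/7.
The subsidy expands output by 1452/7 − 804/7 = 648/7 past the efficient level; on those units the gap between marginal cost and willingness to pay runs from 0 up to 36.
DWL = ½ × 36 × 648/7 = 11664/7.

Deadweight loss = 11664/7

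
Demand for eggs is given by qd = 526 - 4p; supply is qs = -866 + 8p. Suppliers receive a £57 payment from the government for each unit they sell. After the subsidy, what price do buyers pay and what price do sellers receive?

Pre-subsidy: 526 - 4p = -866 + 8p gives p* = 116, q* = 62.
With the subsidy, sellers receive ps = pb + 57 for each unit, where pb is the price buyers pay.
Supply in terms of pb becomes qs = -866 + 8(pb + 57) = -410 + 8pb. Setting this equal to demand: 526 - 4pb = -410 + 8pb, so pb = 78.
Sellers receive ps = 78 + 57 = 135; q' = 526 − 4·78 = 214.

Buyers pay £78; sellers receive £135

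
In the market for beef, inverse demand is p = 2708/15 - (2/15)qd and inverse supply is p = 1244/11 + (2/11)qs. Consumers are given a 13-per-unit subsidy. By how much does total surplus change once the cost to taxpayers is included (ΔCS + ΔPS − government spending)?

Net change in total surplus = -268.125

Pre-subsidy: 2708/15 - (2/15)q = 1244/11 + (2/11)q gives q* = 214 and p* = 152.
With the rebate, buyers effectively pay pb = ps − 13, where ps is the price sellers receive.
On the curves, pb = 2708/15 - (2/15)q and ps = 1244/11 + (2/11)q; the wedge ps − pb = 13 gives 1244/11 + (2/11)q − (2708/15 - (2/15)q) = 13, so q' = 255.25.
Then pb = 2708/15 − (2/15)·255.25 = 146.5 and ps = 1244/11 + (2/11)·255.25 = 159.5.
ΔCS = ½(214 + 255.25)(152 − 146.5) = 1290.4375; ΔPS = ½(214 + 255.25)(159.5 − 152) = 1759.6875.
Government spending = 13 × 255.25 = 3318.25.
Net change = 1290.4375 + 1759.6875 − 3318.25 = -268.125. The loss equals the DWL triangle ½·13·41.25.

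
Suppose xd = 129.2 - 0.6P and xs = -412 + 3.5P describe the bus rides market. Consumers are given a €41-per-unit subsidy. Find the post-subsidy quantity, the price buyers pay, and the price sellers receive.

Pre-subsidy: 129.2 - 0.6P = -412 + 3.5P gives P* = 132, x* = 50.
With the rebate, buyers effectively pay Pb = Ps − 41, where Ps is the price sellers receive.
Demand in terms of Ps becomes xd = 129.2 − 0.6(Ps − 41) = 153.8 - 0.6Ps. Setting this equal to supply: 153.8 - 0.6Ps = -412 + 3.5Ps, so Ps = 138.
Buyers pay Pb = 138 − 41 = 97; x' = -412 + 3.5·138 = 71.

x' = 71; buyers pay €97; sellers receive €138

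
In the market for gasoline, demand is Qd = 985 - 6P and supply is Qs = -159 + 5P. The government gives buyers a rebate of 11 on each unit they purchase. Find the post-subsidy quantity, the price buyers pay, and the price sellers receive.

Pre-subsidy: 985 - 6P = -159 + 5P gives P* = 104, Q* = 361.
With the rebate, buyers effectively pay Pb = Ps − 11, where Ps is the price sellers receive.
Demand in terms of Ps becomes Qd = 985 − 6(Ps − 11) = 1051 - 6Ps. Setting this equal to supply: 1051 - 6Ps = -159 + 5Ps, so Ps = 110.
Buyers pay Pb = 110 − 11 = 99; Q' = -159 + 5·110 = 391.

Q' = 391; buyers pay 99; sellers receive 110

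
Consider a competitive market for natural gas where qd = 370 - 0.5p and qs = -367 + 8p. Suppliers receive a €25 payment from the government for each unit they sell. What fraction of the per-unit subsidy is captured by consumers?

Pre-subsidy: 370 - 0.5p = -367 + 8p gives p* = 1474/17, q* = 5553/17.
With the subsidy, sellers receive ps = pb + 25 for each unit, where pb is the price buyers pay.
Supply in terms of pb becomes qs = -367 + 8(pb + 25) = -167 + 8pb. Setting this equal to demand: 370 - 0.5pb = -167 + 8pb, so pb = 1074/17.
Sellers receive ps = 1074/17 + 25 = 1499/17; q' = 370 − 0.5·(1074/17) = 5753/17.
Buyers' price falls by p* − pb = 1474/17 − 1074/17 = 400/17; sellers' price rises by ps − p* = 1499/17 − 1474/17 = 25/17.
So consumers capture (400/17)/25 = 16/17 of each unit of subsidy.

Consumer share = 16/17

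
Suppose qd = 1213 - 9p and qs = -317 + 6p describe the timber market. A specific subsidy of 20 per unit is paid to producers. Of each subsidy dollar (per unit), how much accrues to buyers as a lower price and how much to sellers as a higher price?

Pre-subsidy: 1213 - 9p = -317 + 6p gives p* = 102, q* = 295.
With the subsidy, sellers receive ps = pb + 20 for each unit, where pb is the price buyers pay.
Supply in terms of pb becomes qs = -317 + 6(pb + 20) = -197 + 6pb. Setting this equal to demand: 1213 - 9pb = -197 + 6pb, so pb = 94.
Sellers receive ps = 94 + 20 = 114; q' = 1213 − 9·94 = 367.
Buyers' price falls by p* − pb = 102 − 94 = 8; sellers' price rises by ps − p* = 114 − 102 = 12.

Buyers gain 8 per unit; sellers gain 12 per unit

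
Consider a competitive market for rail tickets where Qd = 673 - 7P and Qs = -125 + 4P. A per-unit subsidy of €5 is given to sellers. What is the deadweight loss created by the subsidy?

Pre-subsidy: 673 - 7P = -125 + 4P gives P* = 798/11, Q* = 1817/11.
With the subsidy, sellers receive Ps = Pb + 5 for each unit, where Pb is the price buyers pay.
Supply in terms of Pb becomes Qs = -125 + 4(Pb + 5) = -105 + 4Pb. Setting this equal to demand: 673 - 7Pb = -105 + 4Pb, so Pb = 778/11.
Sellers receive Ps = 778/11 + 5 = 833/11; Q' = 673 − 7·(778/11) = 1957/11.
The subsidy expands output by 1957/11 − 1817/11 = 140/11 past the efficient level; on those units the gap between marginal cost and willingness to pay runs from 0 up to 5.
DWL = ½ × 5 × 140/11 = 350/11.

Deadweight loss = 350/11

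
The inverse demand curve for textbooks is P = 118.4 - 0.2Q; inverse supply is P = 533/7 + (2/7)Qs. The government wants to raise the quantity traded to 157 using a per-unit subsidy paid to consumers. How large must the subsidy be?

At Q = 157, from the demand curve buyers pay Pb = 118.4 − 0.2·157 = 87; from the supply curve sellers need Ps = 533/7 + (2/7)·157 = 121.
The subsidy must fill the gap: s = Ps − Pb = 121 − 87 = 34.

Required subsidy s = 34 per unit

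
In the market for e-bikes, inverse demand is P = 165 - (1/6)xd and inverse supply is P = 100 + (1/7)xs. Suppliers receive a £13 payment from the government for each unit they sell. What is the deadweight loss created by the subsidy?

Pre-subsidy: 165 - (1/6)x = 100 + (1/7)x gives x* = 210 and P* = 130.
With the subsidy, sellers receive Ps = Pb + 13 for each unit, where Pb is the price buyers pay.
On the curves, Pb = 165 - (1/6)x and Ps = 100 + (1/7)x; the wedge Ps − Pb = 13 gives 100 + (1/7)x − (165 - (1/6)x) = 13, so x' = 252.
Then Pb = 165 − (1/6)·252 = 123 and Ps = 100 + (1/7)·252 = 136.
The subsidy expands output by 252 − 210 = 42 past the efficient level; on those units the gap between marginal cost and willingness to pay runs from 0 up to 13.
DWL = ½ × 13 × 42 = 273.

Deadweight loss = £273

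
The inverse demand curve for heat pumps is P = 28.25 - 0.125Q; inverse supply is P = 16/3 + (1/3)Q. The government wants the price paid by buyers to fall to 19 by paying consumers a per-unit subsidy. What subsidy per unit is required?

At a buyer price of 19, quantity demanded is 226 − 8·19 = 74.
Sellers supply 74 only when they receive Ps = 16/3 + (1/3)·74 = 30.
s = Ps − Pb = 30 − 19 = 11.

Required subsidy s = 11 per unit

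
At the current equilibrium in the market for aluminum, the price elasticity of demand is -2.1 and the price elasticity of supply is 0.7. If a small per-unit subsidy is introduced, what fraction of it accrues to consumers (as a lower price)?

For a small subsidy around the equilibrium, the benefit split depends on the relative slopes, which at a point are proportional to the elasticities.
Buyer share = εs/(εs + |εd|) = 0.7/(0.7 + 2.1) = 0.25; seller share = |εd|/(εs + |εd|) = 0.75.

Consumer share = 0.25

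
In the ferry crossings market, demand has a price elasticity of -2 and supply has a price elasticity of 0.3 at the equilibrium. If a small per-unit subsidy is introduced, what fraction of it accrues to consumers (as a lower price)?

For a small subsidy around the equilibrium, the benefit split depends on the relative slopes, which at a point are proportional to the elasticities.
Buyer share = εs/(εs + |εd|) = 0.3/(0.3 + 2) = 3/23; seller share = |εd|/(εs + |εd|) = 20/23.

Consumer share = 3/23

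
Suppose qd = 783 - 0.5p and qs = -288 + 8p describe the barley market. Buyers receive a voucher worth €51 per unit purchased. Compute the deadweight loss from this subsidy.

Pre-subsidy: 783 - 0.5p = -288 + 8p gives p* = 126, q* = 720.
With the rebate, buyers effectively pay pb = ps − 51, where ps is the price sellers receive.
Demand in terms of ps becomes qd = 783 − 0.5(ps − 51) = 808.5 - 0.5ps. Setting this equal to supply: 808.5 - 0.5ps = -288 + 8ps, so ps = 129.
Buyers pay pb = 129 − 51 = 78; q' = -288 + 8·129 = 744.
The subsidy expands output by 744 − 720 = 24 past the efficient level; on those units the gap between marginal cost and willingness to pay runs from 0 up to 51.
DWL = ½ × 51 × 24 = 612.

Deadweight loss = €612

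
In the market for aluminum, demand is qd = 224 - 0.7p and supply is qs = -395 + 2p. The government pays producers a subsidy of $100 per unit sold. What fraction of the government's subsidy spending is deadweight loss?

DWL / government spending = 20/89

Pre-subsidy: 224 - 0.7p = -395 + 2p gives p* = 6190/27, q* = 1715/27.
With the subsidy, sellers receive ps = pb + 100 for each unit, where pb is the price buyers pay.
Supply in terms of pb becomes qs = -395 + 2(pb + 100) = -195 + 2pb. Setting this equal to demand: 224 - 0.7pb = -195 + 2pb, so pb = 4190/27.
Sellers receive ps = 4190/27 + 100 = 6890/27; q' = 224 − 0.7·(4190/27) = 3115/27.
ΔCS = ½(1715/27 + 3115/27)(6190/27 − 4190/27) = 1610000/243; ΔPS = ½(1715/27 + 3115/27)(6890/27 − 6190/27) = 563500/243.
Government spending = 100 × 3115/27 = 311500/27.
DWL = ½ × 100 × (3115/27 − 1715/27) = 70000/27; fraction = (70000/27) / (311500/27) = 20/89.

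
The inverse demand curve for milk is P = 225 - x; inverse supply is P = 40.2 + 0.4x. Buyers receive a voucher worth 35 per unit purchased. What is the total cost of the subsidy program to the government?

Government cost = 5495

Pre-subsidy: 225 - x = 40.2 + 0.4x gives x* = 132 and P* = 93.
With the rebate, buyers effectively pay Pb = Ps − 35, where Ps is the price sellers receive.
On the curves, Pb = 225 - x and Ps = 40.2 + 0.4x; the wedge Ps − Pb = 35 gives 40.2 + 0.4x − (225 - x) = 35, so x' = 157.
Then Pb = 225 − 1·157 = 68 and Ps = 40.2 + 0.4·157 = 103.
Government outlay = subsidy × quantity = 35 × 157 = 5495.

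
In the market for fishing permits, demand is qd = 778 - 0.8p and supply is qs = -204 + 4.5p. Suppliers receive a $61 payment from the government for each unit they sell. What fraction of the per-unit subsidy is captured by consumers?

Consumer share = 45/53

Pre-subsidy: 778 - 0.8p = -204 + 4.5p gives p* = 9820/53, q* = 33378/53.
With the subsidy, sellers receive ps = pb + 61 for each unit, where pb is the price buyers pay.
Supply in terms of pb becomes qs = -204 + 4.5(pb + 61) = 70.5 + 4.5pb. Setting this equal to demand: 778 - 0.8pb = 70.5 + 4.5pb, so pb = 7075/53.
Sellers receive ps = 7075/53 + 61 = 10308/53; q' = 778 − 0.8·(7075/53) = 35574/53.
Buyers' price falls by p* − pb = 9820/53 − 7075/53 = 2745/53; sellers' price rises by ps − p* = 10308/53 − 9820/53 = 488/53.
So consumers capture (2745/53)/61 = 45/53 of each unit of subsidy.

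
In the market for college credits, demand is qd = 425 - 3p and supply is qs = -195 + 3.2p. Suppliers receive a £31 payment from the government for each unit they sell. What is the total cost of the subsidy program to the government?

Pre-subsidy: 425 - 3p = -195 + 3.2p gives p* = 100, q* = 125.
With the subsidy, sellers receive ps = pb + 31 for each unit, where pb is the price buyers pay.
Supply in terms of pb becomes qs = -195 + 3.2(pb + 31) = -95.8 + 3.2pb. Setting this equal to demand: 425 - 3pb = -95.8 + 3.2pb, so pb = 84.
Sellers receive ps = 84 + 31 = 115; q' = 425 − 3·84 = 173.
Government outlay = subsidy × quantity = 31 × 173 = 5363.

Government cost = £5363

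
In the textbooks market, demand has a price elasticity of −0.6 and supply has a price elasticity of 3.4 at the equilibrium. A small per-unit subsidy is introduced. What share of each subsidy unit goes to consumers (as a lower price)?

For a small subsidy around the equilibrium, the benefit split depends on the relative slopes, which at a point are proportional to the elasticities.
Buyer share = εs/(εs + |εd|) = 3.4/(3.4 + 0.6) = 0.85; seller share = |εd|/(εs + |εd|) = 0.15.

Consumer share = 0.85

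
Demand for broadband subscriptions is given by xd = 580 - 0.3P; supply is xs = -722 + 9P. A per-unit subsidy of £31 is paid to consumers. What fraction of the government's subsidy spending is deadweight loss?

Pre-subsidy: 580 - 0.3P = -722 + 9P gives P* = 140, x* = 538.
With the rebate, buyers effectively pay Pb = Ps − 31, where Ps is the price sellers receive.
Demand in terms of Ps becomes xd = 580 − 0.3(Ps − 31) = 589.3 - 0.3Ps. Setting this equal to supply: 589.3 - 0.3Ps = -722 + 9Ps, so Ps = 141.
Buyers pay Pb = 141 − 31 = 110; x' = -722 + 9·141 = 547.
ΔCS = ½(538 + 547)(140 − 110) = 16275; ΔPS = ½(538 + 547)(141 − 140) = 542.5.
Government spending = 31 × 547 = 16957.
DWL = ½ × 31 × (547 − 538) = 139.5; fraction = 139.5 / 16957 = 9/1094.

DWL / government spending = 9/1094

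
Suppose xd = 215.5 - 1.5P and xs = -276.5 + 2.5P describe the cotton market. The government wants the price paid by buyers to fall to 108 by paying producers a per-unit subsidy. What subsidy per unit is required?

Required subsidy s = 24 per unit

At a buyer price of 108, quantity demanded is 215.5 − 1.5·108 = 53.5.
Sellers supply 53.5 only when they receive Ps with -276.5 + 2.5·Ps = 53.5, i.e. Ps = 132.
s = Ps − Pb = 132 − 108 = 24.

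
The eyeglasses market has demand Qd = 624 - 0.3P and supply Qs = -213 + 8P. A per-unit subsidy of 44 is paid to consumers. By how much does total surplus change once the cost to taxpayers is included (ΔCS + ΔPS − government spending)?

Pre-subsidy: 624 - 0.3P = -213 + 8P gives P* = 8370/83, Q* = 49281/83.
With the rebate, buyers effectively pay Pb = Ps − 44, where Ps is the price sellers receive.
Demand in terms of Ps becomes Qd = 624 − 0.3(Ps − 44) = 637.2 - 0.3Ps. Setting this equal to supply: 637.2 - 0.3Ps = -213 + 8Ps, so Ps = 8502/83.
Buyers pay Pb = 8502/83 − 44 = 4850/83; Q' = -213 + 8·(8502/83) = 50337/83.
ΔCS = ½(49281/83 + 50337/83)(8370/83 − 4850/83) = 175327680/6889; ΔPS = ½(49281/83 + 50337/83)(8502/83 − 8370/83) = 6574788/6889.
Government spending = 44 × 50337/83 = 2214828/83.
Net change = 175327680/6889 + 6574788/6889 − 2214828/83 = -23232/83. The loss equals the DWL triangle ½·44·1056/83.

Net change in total surplus = -23232/83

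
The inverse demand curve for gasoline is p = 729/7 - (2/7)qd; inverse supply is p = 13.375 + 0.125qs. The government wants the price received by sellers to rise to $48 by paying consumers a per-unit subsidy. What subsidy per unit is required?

Required subsidy s = $23 per unit

At a seller price of 48, quantity supplied is -107 + 8·48 = 277.
Buyers absorb 277 only when they pay pb = 729/7 − (2/7)·277 = 25.
s = ps − pb = 48 − 25 = 23.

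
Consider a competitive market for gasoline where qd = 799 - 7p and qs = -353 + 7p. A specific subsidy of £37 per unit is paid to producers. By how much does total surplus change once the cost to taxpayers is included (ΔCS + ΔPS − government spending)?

Net change in total surplus = -£2395.75

Pre-subsidy: 799 - 7p = -353 + 7p gives p* = 576/7, q* = 223.
With the subsidy, sellers receive ps = pb + 37 for each unit, where pb is the price buyers pay.
Supply in terms of pb becomes qs = -353 + 7(pb + 37) = -94 + 7pb. Setting this equal to demand: 799 - 7pb = -94 + 7pb, so pb = 893/14.
Sellers receive ps = 893/14 + 37 = 1411/14; q' = 799 − 7·(893/14) = 352.5.
ΔCS = ½(223 + 352.5)(576/7 − 893/14) = 5323.375; ΔPS = ½(223 + 352.5)(1411/14 − 576/7) = 5323.375.
Government spending = 37 × 352.5 = 13042.5.
Net change = 5323.375 + 5323.375 − 13042.5 = -2395.75. The loss equals the DWL triangle ½·37·129.5.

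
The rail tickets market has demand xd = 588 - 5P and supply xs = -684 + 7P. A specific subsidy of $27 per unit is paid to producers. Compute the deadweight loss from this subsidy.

Pre-subsidy: 588 - 5P = -684 + 7P gives P* = 106, x* = 58.
With the subsidy, sellers receive Ps = Pb + 27 for each unit, where Pb is the price buyers pay.
Supply in terms of Pb becomes xs = -684 + 7(Pb + 27) = -495 + 7Pb. Setting this equal to demand: 588 - 5Pb = -495 + 7Pb, so Pb = 90.25.
Sellers receive Ps = 90.25 + 27 = 117.25; x' = 588 − 5·90.25 = 136.75.
The subsidy expands output by 136.75 − 58 = 78.75 past the efficient level; on those units the gap between marginal cost and willingness to pay runs from 0 up to 27.
DWL = ½ × 27 × 78.75 = 1063.125.

Deadweight loss = $1063.125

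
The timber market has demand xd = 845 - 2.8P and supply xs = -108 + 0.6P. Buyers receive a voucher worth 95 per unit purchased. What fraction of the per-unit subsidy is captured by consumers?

Pre-subsidy: 845 - 2.8P = -108 + 0.6P gives P* = 4765/17, x* = 1023/17.
With the rebate, buyers effectively pay Pb = Ps − 95, where Ps is the price sellers receive.
Demand in terms of Ps becomes xd = 845 − 2.8(Ps − 95) = 1111 - 2.8Ps. Setting this equal to supply: 1111 - 2.8Ps = -108 + 0.6Ps, so Ps = 6095/17.
Buyers pay Pb = 6095/17 − 95 = 4480/17; x' = -108 + 0.6·(6095/17) = 1821/17.
Buyers' price falls by P* − Pb = 4765/17 − 4480/17 = 285/17; sellers' price rises by Ps − P* = 6095/17 − 4765/17 = 1330/17.
So consumers capture (285/17)/95 = 3/17 of each unit of subsidy.

Consumer share = 3/17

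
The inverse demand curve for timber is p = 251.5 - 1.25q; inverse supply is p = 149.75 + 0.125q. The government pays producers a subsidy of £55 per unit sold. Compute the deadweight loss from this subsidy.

Pre-subsidy: 251.5 - 1.25q = 149.75 + 0.125q gives q* = 74 and p* = 159.
With the subsidy, sellers receive ps = pb + 55 for each unit, where pb is the price buyers pay.
On the curves, pb = 251.5 - 1.25q and ps = 149.75 + 0.125q; the wedge ps − pb = 55 gives 149.75 + 0.125q − (251.5 - 1.25q) = 55, so q' = 114.
Then pb = 251.5 − 1.25·114 = 109 and ps = 149.75 + 0.125·114 = 164.
The subsidy expands output by 114 − 74 = 40 past the efficient level; on those units the gap between marginal cost and willingness to pay runs from 0 up to 55.
DWL = ½ × 55 × 40 = 1100.

Deadweight loss = £1100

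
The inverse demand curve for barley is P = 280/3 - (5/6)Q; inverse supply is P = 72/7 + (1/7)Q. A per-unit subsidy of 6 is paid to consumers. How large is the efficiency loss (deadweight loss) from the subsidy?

Deadweight loss = 756/41

Pre-subsidy: 280/3 - (5/6)Q = 72/7 + (1/7)Q gives Q* = 3488/41 and P* = 920/41.
With the rebate, buyers effectively pay Pb = Ps − 6, where Ps is the price sellers receive.
On the curves, Pb = 280/3 - (5/6)Q and Ps = 72/7 + (1/7)Q; the wedge Ps − Pb = 6 gives 72/7 + (1/7)Q − (280/3 - (5/6)Q) = 6, so Q' = 3740/41.
Then Pb = 280/3 − (5/6)·(3740/41) = 710/41 and Ps = 72/7 + (1/7)·(3740/41) = 956/41.
The subsidy expands output by 3740/41 − 3488/41 = 252/41 past the efficient level; on those units the gap between marginal cost and willingness to pay runs from 0 up to 6.
DWL = ½ × 6 × 252/41 = 756/41.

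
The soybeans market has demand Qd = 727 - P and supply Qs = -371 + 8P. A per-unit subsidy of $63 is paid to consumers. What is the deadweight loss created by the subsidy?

Deadweight loss = $1764

Pre-subsidy: 727 - P = -371 + 8P gives P* = 122, Q* = 605.
With the rebate, buyers effectively pay Pb = Ps − 63, where Ps is the price sellers receive.
Demand in terms of Ps becomes Qd = 727 − 1(Ps − 63) = 790 - Ps. Setting this equal to supply: 790 - Ps = -371 + 8Ps, so Ps = 129.
Buyers pay Pb = 129 − 63 = 66; Q' = -371 + 8·129 = 661.
The subsidy expands output by 661 − 605 = 56 past the efficient level; on those units the gap between marginal cost and willingness to pay runs from 0 up to 63.
DWL = ½ × 63 × 56 = 1764.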